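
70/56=5/4 = 1.25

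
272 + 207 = 479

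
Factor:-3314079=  - 3^2*368231^1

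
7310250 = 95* 76950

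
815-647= 168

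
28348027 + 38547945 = 66895972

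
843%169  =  167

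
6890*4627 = 31880030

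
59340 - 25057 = 34283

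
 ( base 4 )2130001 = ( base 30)b2p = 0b10011100000001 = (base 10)9985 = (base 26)EK1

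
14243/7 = 2034 + 5/7 = 2034.71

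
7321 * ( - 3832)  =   - 28054072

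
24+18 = 42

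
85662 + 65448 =151110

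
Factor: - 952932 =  - 2^2 *3^1*79411^1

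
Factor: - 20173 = - 20173^1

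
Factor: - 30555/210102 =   -  2^( - 1 )*3^1*5^1*7^1*19^ ( -2 ) = -105/722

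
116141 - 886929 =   -  770788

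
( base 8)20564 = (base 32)8BK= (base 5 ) 233224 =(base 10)8564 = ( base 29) A59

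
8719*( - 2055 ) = -17917545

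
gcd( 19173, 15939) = 231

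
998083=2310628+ - 1312545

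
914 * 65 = 59410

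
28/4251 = 28/4251 = 0.01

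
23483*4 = 93932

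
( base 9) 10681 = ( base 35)5SF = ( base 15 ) 219A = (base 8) 15720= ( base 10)7120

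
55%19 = 17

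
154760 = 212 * 730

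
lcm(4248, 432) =25488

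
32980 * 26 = 857480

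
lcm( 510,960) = 16320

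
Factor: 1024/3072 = 1/3  =  3^( - 1)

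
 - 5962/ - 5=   1192 + 2/5=1192.40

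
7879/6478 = 1 + 1401/6478= 1.22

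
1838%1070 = 768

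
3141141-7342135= - 4200994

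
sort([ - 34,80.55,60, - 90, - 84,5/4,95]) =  [-90,  -  84, - 34 , 5/4,  60,80.55,95]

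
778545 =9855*79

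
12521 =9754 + 2767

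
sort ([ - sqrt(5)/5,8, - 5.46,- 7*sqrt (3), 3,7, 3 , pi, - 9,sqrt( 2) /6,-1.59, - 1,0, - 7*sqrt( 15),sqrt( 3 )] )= [ - 7 *sqrt( 15),-7*sqrt(3 ), - 9, - 5.46, - 1.59,  -  1 , - sqrt( 5 ) /5,0,sqrt( 2 )/6,sqrt( 3),3 , 3,pi, 7,8]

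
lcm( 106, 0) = 0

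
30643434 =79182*387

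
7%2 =1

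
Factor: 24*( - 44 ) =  -1056 = - 2^5*3^1*11^1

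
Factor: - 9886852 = - 2^2 * 2471713^1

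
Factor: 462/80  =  231/40 =2^(-3)*3^1*5^ (-1)*7^1*11^1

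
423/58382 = 423/58382= 0.01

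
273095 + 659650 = 932745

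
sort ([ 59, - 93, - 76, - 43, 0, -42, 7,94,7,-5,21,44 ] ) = [ - 93, - 76, - 43,  -  42, - 5,  0,  7,7,  21, 44,  59 , 94]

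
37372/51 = 732 + 40/51 = 732.78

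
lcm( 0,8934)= 0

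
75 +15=90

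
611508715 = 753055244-141546529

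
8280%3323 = 1634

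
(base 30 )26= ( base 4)1002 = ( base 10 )66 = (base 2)1000010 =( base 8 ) 102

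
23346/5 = 23346/5=4669.20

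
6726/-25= - 270+24/25=-269.04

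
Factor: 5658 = 2^1*3^1*23^1*41^1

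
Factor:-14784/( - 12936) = 8/7 = 2^3*7^( - 1) 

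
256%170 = 86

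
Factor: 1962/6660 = 109/370 = 2^( - 1) * 5^( - 1)*37^( - 1 ) * 109^1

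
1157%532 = 93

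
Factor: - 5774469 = - 3^1*107^1*17989^1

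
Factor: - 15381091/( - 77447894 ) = 2^( - 1 )*11^1*1398281^1*38723947^(-1)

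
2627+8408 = 11035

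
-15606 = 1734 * ( - 9)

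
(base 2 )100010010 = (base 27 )a4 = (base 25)ao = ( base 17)G2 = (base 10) 274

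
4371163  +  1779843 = 6151006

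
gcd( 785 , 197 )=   1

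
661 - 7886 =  - 7225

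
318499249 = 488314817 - 169815568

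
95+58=153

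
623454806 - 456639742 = 166815064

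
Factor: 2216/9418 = 4/17 = 2^2*17^( - 1 ) 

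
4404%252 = 120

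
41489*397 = 16471133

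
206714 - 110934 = 95780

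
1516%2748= 1516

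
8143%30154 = 8143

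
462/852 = 77/142 = 0.54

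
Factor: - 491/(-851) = 23^( - 1)*37^(  -  1)*491^1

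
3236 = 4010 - 774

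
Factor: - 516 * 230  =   - 118680 =-  2^3 * 3^1*5^1*23^1*43^1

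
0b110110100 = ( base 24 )I4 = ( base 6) 2004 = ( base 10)436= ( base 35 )cg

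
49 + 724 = 773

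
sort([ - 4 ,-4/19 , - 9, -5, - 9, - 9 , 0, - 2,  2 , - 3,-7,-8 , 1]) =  [  -  9, - 9,-9, - 8, - 7, - 5, - 4, - 3, - 2, - 4/19 , 0 , 1,2]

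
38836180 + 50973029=89809209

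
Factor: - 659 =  - 659^1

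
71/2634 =71/2634 = 0.03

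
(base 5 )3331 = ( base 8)722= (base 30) fg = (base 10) 466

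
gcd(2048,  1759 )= 1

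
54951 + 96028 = 150979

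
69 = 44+25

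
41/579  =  41/579  =  0.07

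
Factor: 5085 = 3^2 * 5^1*113^1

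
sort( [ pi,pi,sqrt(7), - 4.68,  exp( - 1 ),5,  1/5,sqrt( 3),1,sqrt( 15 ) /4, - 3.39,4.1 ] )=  [ - 4.68,  -  3.39,  1/5 , exp( - 1 ),sqrt( 15 )/4, 1,sqrt(3 ),sqrt( 7 ), pi,pi,4.1, 5 ] 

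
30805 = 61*505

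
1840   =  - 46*( - 40)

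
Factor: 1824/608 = 3^1 = 3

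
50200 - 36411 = 13789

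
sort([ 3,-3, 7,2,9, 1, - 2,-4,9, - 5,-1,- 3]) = [  -  5,  -  4, - 3, - 3,-2, - 1,1,2,3 , 7, 9, 9]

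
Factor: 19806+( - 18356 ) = 2^1* 5^2*29^1 = 1450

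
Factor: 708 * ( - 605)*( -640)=2^9*3^1*5^2*11^2*59^1 = 274137600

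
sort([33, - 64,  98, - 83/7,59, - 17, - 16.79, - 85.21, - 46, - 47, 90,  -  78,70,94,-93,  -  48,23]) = [ - 93,-85.21, - 78, - 64,- 48, - 47, - 46, - 17, - 16.79, - 83/7, 23 , 33,  59, 70,90, 94, 98]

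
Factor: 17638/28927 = 2^1* 8819^1 * 28927^(  -  1)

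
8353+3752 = 12105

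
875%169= 30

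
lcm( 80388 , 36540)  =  401940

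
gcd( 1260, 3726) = 18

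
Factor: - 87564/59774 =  - 43782/29887 = - 2^1 * 3^1*11^( - 2 )*13^( - 1 )*19^(-1 )*7297^1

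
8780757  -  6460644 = 2320113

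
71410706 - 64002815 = 7407891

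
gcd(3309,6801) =3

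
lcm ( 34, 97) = 3298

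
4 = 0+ 4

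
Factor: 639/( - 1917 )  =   - 3^(-1 )  =  - 1/3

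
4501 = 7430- 2929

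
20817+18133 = 38950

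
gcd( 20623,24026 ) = 41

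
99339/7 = 99339/7 = 14191.29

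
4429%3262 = 1167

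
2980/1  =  2980 = 2980.00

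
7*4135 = 28945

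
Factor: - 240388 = -2^2*19^1*3163^1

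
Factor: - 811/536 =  - 2^( - 3 )*67^(  -  1 )*811^1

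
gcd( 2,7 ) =1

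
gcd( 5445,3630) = 1815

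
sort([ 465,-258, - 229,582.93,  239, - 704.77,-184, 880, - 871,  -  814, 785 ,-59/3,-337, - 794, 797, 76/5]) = [-871,-814, - 794, - 704.77,  -  337, - 258, - 229,  -  184,  -  59/3, 76/5,239, 465, 582.93,785, 797, 880]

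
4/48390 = 2/24195 =0.00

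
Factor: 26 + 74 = 100  =  2^2*5^2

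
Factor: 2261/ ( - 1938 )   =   - 2^( - 1)*3^( - 1)* 7^1=- 7/6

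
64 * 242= 15488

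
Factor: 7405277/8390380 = 2^( - 2 )*5^( - 1)*11^1*103^( - 1)*4073^( - 1)*673207^1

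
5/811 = 5/811 = 0.01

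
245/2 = 245/2 = 122.50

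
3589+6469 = 10058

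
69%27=15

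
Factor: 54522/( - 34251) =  - 78/49 = - 2^1*3^1*7^(-2)*13^1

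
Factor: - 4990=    - 2^1*5^1*499^1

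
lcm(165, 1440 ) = 15840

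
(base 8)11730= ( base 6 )35304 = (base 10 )5080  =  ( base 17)109E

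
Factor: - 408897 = -3^2*45433^1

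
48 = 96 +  - 48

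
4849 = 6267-1418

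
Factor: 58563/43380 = 27/20 = 2^( - 2)*3^3*5^( - 1)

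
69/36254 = 69/36254= 0.00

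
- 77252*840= - 64891680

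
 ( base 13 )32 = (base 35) 16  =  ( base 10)41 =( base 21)1k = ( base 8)51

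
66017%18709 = 9890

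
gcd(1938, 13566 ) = 1938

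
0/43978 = 0 = 0.00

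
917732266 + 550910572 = 1468642838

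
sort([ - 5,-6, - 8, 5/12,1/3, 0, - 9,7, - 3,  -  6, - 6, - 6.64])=[  -  9, - 8, - 6.64,-6, - 6, - 6,  -  5, - 3,0,1/3,  5/12 , 7 ] 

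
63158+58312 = 121470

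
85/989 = 85/989 = 0.09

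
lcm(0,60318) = 0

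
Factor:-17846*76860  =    -  2^3*3^2*5^1 * 7^1*61^1* 8923^1 = - 1371643560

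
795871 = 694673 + 101198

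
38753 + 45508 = 84261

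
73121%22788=4757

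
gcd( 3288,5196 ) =12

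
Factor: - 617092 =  - 2^2*7^1*22039^1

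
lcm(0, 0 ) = 0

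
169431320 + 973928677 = 1143359997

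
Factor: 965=5^1  *  193^1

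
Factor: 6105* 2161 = 3^1*5^1*11^1*37^1 * 2161^1 =13192905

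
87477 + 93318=180795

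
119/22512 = 17/3216 =0.01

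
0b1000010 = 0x42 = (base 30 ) 26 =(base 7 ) 123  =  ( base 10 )66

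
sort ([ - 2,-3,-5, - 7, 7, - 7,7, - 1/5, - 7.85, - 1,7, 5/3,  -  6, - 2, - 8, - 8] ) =[ - 8, - 8 , - 7.85, - 7, - 7,-6,- 5, - 3, - 2,-2, - 1, - 1/5, 5/3, 7 , 7,7] 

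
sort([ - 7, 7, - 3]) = [ - 7, -3, 7]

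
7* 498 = 3486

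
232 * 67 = 15544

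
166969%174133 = 166969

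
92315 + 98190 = 190505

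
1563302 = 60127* 26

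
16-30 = -14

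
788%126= 32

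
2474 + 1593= 4067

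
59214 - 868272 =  - 809058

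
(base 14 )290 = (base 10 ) 518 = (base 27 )J5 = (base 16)206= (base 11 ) 431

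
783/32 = 783/32 = 24.47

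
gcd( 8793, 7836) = 3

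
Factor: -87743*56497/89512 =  - 4957216271/89512 =-  2^( - 3) *7^2*67^( - 1 )*167^ ( - 1)*1153^1 * 87743^1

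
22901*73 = 1671773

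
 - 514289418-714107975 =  - 1228397393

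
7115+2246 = 9361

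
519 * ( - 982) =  - 509658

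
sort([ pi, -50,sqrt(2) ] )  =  [- 50,sqrt( 2),pi ] 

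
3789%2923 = 866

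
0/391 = 0 = 0.00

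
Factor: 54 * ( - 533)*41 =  - 1180062 = - 2^1*3^3*13^1*41^2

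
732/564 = 61/47= 1.30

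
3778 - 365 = 3413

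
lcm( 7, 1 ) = 7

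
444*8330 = 3698520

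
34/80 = 17/40 = 0.42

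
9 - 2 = 7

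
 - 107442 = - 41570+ - 65872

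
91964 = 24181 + 67783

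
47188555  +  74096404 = 121284959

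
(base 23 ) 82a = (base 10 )4288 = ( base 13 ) 1c4b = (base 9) 5784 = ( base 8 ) 10300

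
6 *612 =3672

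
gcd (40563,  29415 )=3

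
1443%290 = 283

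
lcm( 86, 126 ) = 5418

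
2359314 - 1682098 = 677216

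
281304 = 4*70326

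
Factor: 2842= 2^1*7^2*29^1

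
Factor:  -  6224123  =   - 199^1*31277^1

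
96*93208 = 8947968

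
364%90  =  4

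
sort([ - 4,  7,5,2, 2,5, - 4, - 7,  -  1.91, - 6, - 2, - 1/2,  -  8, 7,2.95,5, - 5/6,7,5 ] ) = [ - 8, - 7,- 6, - 4, - 4, - 2, - 1.91, - 5/6,-1/2,2 , 2,2.95,5,5,5,5 , 7,7,7 ]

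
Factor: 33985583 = 2357^1 * 14419^1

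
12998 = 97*134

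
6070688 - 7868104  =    -  1797416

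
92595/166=557 + 133/166 =557.80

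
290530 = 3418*85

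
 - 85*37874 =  - 3219290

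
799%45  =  34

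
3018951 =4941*611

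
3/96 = 1/32 = 0.03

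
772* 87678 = 67687416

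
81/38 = 2 + 5/38 = 2.13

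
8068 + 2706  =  10774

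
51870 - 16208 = 35662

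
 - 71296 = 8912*( - 8) 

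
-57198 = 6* ( - 9533 )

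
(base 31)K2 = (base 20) 1b2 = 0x26e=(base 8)1156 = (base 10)622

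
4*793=3172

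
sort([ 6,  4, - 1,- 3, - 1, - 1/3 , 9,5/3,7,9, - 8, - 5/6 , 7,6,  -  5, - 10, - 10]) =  [ - 10, - 10, - 8, - 5, - 3, - 1, - 1, - 5/6, - 1/3,5/3,4,6,6,7,7,9,9] 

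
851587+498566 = 1350153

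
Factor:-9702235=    - 5^1*1940447^1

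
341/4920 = 341/4920 = 0.07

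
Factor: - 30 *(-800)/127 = 2^6*3^1*5^3*127^( - 1 )   =  24000/127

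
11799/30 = 393 +3/10 = 393.30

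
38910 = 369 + 38541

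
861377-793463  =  67914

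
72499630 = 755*96026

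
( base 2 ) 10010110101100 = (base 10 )9644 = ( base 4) 2112230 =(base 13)450B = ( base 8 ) 22654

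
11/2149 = 11/2149= 0.01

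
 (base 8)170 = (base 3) 11110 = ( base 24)50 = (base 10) 120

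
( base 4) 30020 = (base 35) M6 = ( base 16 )308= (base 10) 776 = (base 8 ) 1410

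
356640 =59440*6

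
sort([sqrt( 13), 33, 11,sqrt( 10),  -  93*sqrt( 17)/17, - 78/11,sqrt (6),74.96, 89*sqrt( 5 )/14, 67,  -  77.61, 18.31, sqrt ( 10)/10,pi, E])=[  -  77.61, - 93 * sqrt(17)/17, - 78/11 , sqrt( 10 )/10, sqrt (6) , E, pi,  sqrt( 10 ) , sqrt(13), 11, 89 * sqrt( 5 )/14, 18.31, 33,  67, 74.96]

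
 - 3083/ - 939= 3083/939= 3.28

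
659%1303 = 659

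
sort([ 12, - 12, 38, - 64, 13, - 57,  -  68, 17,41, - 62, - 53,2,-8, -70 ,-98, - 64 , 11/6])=[-98, - 70, - 68,  -  64, - 64, - 62,-57, -53,-12,-8, 11/6,2,12,13, 17, 38, 41 ]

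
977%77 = 53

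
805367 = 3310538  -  2505171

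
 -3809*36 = - 137124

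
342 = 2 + 340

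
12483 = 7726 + 4757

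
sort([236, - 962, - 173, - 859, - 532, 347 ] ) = [ - 962, - 859,-532, - 173, 236,347]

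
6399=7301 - 902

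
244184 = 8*30523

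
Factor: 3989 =3989^1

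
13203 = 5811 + 7392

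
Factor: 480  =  2^5* 3^1*5^1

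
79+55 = 134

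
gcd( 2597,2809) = 53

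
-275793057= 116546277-392339334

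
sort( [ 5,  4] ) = [4, 5]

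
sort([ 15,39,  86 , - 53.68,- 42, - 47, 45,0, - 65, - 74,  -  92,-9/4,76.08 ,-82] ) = [ - 92, - 82,-74, - 65, - 53.68, - 47,-42, - 9/4,0 , 15,39,45, 76.08,86] 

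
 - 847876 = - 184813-663063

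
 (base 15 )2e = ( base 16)2c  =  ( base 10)44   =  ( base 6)112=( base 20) 24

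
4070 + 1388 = 5458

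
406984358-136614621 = 270369737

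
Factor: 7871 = 17^1 * 463^1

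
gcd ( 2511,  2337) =3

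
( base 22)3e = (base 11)73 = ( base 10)80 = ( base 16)50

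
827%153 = 62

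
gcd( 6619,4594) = 1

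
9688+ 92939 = 102627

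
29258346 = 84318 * 347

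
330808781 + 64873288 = 395682069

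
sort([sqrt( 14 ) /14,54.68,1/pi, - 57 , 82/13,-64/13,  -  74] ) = [-74, - 57 , - 64/13 , sqrt( 14 )/14, 1/pi,82/13, 54.68 ]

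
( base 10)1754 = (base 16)6DA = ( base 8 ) 3332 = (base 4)123122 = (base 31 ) 1pi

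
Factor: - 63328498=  - 2^1*419^1*75571^1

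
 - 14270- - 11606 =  - 2664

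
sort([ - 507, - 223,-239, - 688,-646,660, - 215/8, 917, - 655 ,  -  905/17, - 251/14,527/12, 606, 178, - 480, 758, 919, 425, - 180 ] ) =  [ - 688, - 655, - 646, - 507, - 480, - 239, - 223,-180, - 905/17, -215/8,  -  251/14 , 527/12, 178 , 425, 606,  660, 758 , 917,919] 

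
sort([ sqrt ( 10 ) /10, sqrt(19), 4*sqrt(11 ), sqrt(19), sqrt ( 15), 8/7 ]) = [sqrt( 10 )/10, 8/7, sqrt(15 ) , sqrt(19),sqrt(19), 4*sqrt(11 ) ]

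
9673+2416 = 12089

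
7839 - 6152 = 1687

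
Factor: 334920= 2^3* 3^1*5^1 * 2791^1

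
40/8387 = 40/8387 = 0.00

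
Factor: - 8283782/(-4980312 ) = 2^ ( - 2)*3^( - 3 ) * 13^1* 37^1*79^1*109^1*23057^(-1 )  =  4141891/2490156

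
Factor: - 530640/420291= - 880/697  =  - 2^4*5^1 * 11^1*17^( - 1)* 41^( - 1) 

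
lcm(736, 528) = 24288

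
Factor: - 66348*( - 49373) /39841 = 2^2*3^2*19^1*97^2* 509^1*39841^ ( - 1 ) = 3275799804/39841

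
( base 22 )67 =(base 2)10001011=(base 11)117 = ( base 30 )4J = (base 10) 139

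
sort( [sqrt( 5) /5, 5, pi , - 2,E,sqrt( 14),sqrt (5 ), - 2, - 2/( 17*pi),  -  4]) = [ - 4, - 2, - 2,-2/( 17*pi), sqrt ( 5 )/5,sqrt(5), E, pi,sqrt (14), 5]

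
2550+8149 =10699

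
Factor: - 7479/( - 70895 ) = 3^3*5^(-1)*11^( - 1) * 277^1*1289^( - 1)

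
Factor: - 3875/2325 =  - 5/3 = -  3^ (-1 )*5^1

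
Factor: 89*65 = 5^1*13^1 * 89^1 = 5785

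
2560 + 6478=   9038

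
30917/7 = 30917/7 = 4416.71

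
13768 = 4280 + 9488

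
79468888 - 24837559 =54631329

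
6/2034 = 1/339 = 0.00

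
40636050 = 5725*7098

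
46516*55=2558380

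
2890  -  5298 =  - 2408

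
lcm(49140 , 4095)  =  49140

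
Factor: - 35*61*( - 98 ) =2^1*5^1*7^3*61^1 = 209230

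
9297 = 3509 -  - 5788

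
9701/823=9701/823 = 11.79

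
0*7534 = 0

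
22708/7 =3244 = 3244.00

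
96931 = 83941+12990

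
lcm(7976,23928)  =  23928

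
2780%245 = 85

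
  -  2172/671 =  - 2172/671 = -3.24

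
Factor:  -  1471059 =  - 3^2*79^1 * 2069^1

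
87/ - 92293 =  - 87/92293 = -0.00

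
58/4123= 58/4123 =0.01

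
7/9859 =7/9859 = 0.00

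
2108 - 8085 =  - 5977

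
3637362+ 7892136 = 11529498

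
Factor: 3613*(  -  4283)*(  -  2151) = 3^2*239^1*3613^1*4283^1 = 33285604329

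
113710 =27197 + 86513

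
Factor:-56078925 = - 3^1*5^2*  7^1* 223^1*479^1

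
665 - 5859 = - 5194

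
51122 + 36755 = 87877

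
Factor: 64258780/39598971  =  2^2 * 3^( - 1 )*5^1*23^1*29^1*59^( - 1 )*409^( - 1)*547^( - 1 )*4817^1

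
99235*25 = 2480875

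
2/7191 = 2/7191 = 0.00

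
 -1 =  - 1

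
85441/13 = 6572+5/13= 6572.38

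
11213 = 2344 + 8869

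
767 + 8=775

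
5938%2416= 1106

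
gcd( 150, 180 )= 30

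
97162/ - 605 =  - 161+243/605 = - 160.60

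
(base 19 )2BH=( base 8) 1664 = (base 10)948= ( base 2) 1110110100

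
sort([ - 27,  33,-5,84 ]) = [ - 27, - 5,33, 84 ] 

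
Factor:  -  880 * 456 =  - 2^7*3^1 * 5^1*11^1*19^1 = -401280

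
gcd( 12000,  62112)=96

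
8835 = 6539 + 2296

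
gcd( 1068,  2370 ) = 6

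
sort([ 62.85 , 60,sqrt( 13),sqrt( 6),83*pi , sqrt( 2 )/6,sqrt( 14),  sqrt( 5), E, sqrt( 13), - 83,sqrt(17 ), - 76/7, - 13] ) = [ - 83, - 13, - 76/7,sqrt( 2 )/6 , sqrt( 5 ), sqrt( 6 ), E,sqrt( 13), sqrt(  13 ), sqrt( 14 ), sqrt( 17) , 60, 62.85, 83 * pi ]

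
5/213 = 5/213= 0.02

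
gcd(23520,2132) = 4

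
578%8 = 2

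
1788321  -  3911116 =-2122795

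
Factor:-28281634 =-2^1  *  14140817^1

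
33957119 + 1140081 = 35097200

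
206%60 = 26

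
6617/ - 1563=- 6617/1563 = -4.23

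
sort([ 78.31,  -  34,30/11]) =[ - 34, 30/11, 78.31]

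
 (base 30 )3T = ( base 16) 77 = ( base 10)119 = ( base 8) 167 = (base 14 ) 87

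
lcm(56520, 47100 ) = 282600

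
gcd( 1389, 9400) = 1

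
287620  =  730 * 394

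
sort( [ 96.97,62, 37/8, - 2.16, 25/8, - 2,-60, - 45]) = [ - 60,  -  45, - 2.16,- 2, 25/8 , 37/8, 62, 96.97] 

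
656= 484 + 172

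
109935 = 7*15705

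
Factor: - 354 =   -  2^1*3^1*59^1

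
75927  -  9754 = 66173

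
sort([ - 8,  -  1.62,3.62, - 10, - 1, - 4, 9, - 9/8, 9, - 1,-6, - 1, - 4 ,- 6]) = [ - 10, - 8, - 6,-6,  -  4, - 4, - 1.62, - 9/8,-1,-1, - 1, 3.62,9,9 ]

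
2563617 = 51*50267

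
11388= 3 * 3796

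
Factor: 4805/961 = 5^1 = 5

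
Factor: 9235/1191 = 3^( - 1)*5^1* 397^( - 1)*1847^1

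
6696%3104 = 488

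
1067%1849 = 1067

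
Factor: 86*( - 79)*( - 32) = 217408  =  2^6*43^1*79^1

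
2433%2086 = 347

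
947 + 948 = 1895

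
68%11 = 2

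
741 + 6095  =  6836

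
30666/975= 10222/325= 31.45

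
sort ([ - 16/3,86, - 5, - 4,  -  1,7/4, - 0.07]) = [-16/3,-5, - 4, - 1,-0.07  ,  7/4, 86] 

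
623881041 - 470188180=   153692861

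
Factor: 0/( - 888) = 0 = 0^1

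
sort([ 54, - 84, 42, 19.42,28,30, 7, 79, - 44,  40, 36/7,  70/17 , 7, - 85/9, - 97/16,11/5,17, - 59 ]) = [-84, - 59, - 44,-85/9,-97/16,11/5, 70/17, 36/7, 7,7,17,19.42,  28,30, 40, 42,54, 79 ] 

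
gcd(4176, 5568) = 1392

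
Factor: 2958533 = 199^1*14867^1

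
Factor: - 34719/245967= -71^1*503^ (-1) =-71/503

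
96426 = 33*2922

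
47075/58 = 47075/58  =  811.64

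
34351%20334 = 14017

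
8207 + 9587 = 17794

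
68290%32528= 3234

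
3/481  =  3/481 = 0.01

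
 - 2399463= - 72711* 33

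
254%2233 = 254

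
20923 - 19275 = 1648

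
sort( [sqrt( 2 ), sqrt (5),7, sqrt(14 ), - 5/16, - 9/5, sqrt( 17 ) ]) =[ - 9/5, - 5/16, sqrt (2), sqrt( 5 ),sqrt( 14),sqrt ( 17 ), 7] 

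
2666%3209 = 2666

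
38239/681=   56 + 103/681 = 56.15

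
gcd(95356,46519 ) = 1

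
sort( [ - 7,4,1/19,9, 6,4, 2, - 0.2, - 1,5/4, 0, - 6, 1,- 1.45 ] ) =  [ - 7, - 6, - 1.45,  -  1, -0.2, 0 , 1/19,1, 5/4, 2,4, 4, 6,9] 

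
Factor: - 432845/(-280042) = 2^ (- 1)*5^1 * 149^1 *241^( - 1)  =  745/482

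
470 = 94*5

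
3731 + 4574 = 8305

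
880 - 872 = 8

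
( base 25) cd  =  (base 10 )313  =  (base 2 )100111001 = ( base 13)1B1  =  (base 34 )97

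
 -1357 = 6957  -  8314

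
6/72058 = 3/36029 =0.00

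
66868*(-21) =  - 1404228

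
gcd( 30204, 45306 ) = 15102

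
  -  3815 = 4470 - 8285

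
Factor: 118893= 3^1*39631^1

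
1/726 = 1/726   =  0.00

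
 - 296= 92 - 388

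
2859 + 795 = 3654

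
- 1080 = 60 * (-18 ) 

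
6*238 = 1428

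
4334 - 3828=506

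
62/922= 31/461 = 0.07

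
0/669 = 0 = 0.00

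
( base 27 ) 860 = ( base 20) eje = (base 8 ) 13552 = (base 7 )23322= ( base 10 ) 5994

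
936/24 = 39 = 39.00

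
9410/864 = 4705/432 = 10.89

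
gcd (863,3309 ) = 1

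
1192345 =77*15485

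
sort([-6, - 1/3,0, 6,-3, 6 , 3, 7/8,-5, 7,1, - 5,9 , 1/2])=[ - 6, - 5, - 5,-3,  -  1/3 , 0,  1/2, 7/8, 1, 3, 6, 6,7,9 ] 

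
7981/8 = 7981/8 = 997.62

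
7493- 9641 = - 2148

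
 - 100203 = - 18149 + -82054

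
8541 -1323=7218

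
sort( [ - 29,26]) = [ - 29, 26 ]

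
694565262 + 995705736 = 1690270998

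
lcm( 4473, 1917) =13419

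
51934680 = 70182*740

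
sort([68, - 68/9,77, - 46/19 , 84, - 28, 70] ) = [-28, - 68/9,-46/19, 68,70 , 77, 84]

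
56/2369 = 56/2369 = 0.02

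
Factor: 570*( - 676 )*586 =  - 2^4*3^1*5^1*13^2*19^1*293^1 = - 225797520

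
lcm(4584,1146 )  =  4584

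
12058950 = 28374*425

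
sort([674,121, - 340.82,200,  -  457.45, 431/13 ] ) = [ - 457.45, - 340.82,431/13, 121,200,674] 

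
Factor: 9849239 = 17^1*19^1*30493^1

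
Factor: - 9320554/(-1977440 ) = 4660277/988720=   2^( - 4)*5^( - 1)*17^ (-1 ) * 727^(-1)*4660277^1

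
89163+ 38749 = 127912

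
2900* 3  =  8700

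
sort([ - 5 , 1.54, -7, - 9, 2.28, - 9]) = [ - 9 ,-9, - 7, - 5, 1.54,2.28] 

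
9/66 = 3/22= 0.14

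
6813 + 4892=11705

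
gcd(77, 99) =11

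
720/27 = 26+2/3  =  26.67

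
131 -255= -124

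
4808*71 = 341368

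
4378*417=1825626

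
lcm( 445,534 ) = 2670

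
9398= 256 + 9142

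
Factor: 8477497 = 7^1*181^1  *  6691^1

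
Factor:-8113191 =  - 3^1*467^1*5791^1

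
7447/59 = 126+13/59=126.22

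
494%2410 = 494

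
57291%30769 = 26522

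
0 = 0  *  40182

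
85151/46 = 1851 + 5/46 = 1851.11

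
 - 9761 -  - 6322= -3439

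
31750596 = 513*61892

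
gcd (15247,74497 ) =79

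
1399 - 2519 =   -  1120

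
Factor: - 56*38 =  - 2128= -2^4 * 7^1*19^1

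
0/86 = 0  =  0.00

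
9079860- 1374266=7705594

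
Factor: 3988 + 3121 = 7109^1 = 7109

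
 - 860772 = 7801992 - 8662764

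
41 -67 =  - 26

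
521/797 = 521/797= 0.65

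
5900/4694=2950/2347=1.26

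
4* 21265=85060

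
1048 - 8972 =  - 7924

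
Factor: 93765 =3^1*5^1*7^1*19^1*47^1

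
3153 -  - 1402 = 4555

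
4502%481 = 173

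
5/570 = 1/114= 0.01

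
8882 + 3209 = 12091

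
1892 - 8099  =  -6207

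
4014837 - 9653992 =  - 5639155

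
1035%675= 360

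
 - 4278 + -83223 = -87501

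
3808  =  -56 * (-68 ) 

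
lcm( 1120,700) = 5600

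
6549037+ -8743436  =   -2194399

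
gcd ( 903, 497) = 7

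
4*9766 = 39064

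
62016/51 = 1216 = 1216.00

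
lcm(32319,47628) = 904932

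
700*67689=47382300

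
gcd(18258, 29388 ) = 6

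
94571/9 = 10507+8/9 = 10507.89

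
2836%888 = 172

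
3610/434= 1805/217 = 8.32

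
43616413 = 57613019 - 13996606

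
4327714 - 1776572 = 2551142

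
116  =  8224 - 8108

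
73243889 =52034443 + 21209446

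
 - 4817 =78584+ - 83401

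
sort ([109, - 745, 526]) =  [ - 745, 109 , 526] 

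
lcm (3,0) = 0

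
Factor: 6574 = 2^1* 19^1*173^1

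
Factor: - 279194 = -2^1 * 139597^1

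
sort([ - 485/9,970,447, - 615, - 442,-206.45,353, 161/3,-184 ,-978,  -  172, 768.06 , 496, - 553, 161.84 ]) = [-978, - 615,-553, - 442, - 206.45, -184 ,-172, - 485/9, 161/3, 161.84,353, 447, 496,  768.06,970] 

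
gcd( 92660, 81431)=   1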